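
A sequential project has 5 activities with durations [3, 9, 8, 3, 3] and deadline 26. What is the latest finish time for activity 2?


LF(activity 2) = deadline - sum of successor durations
Successors: activities 3 through 5 with durations [8, 3, 3]
Sum of successor durations = 14
LF = 26 - 14 = 12

12


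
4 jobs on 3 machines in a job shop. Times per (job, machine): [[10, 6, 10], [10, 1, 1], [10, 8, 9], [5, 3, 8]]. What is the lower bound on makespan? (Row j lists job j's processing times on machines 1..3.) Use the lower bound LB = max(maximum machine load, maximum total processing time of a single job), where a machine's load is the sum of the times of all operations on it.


Machine loads:
  Machine 1: 10 + 10 + 10 + 5 = 35
  Machine 2: 6 + 1 + 8 + 3 = 18
  Machine 3: 10 + 1 + 9 + 8 = 28
Max machine load = 35
Job totals:
  Job 1: 26
  Job 2: 12
  Job 3: 27
  Job 4: 16
Max job total = 27
Lower bound = max(35, 27) = 35

35


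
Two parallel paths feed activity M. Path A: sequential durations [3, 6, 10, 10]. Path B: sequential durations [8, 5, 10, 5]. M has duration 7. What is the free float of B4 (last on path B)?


ES(B4) = sum of predecessors on chain B = 23
EF(B4) = ES + duration = 23 + 5 = 28
Successor of B4 is M. ES(M) = max(sum(A), sum(B)) = max(29, 28) = 29
Free float = ES(successor) - EF(current) = 29 - 28 = 1

1


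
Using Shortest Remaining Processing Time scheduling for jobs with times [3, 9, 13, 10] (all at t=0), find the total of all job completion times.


Since all jobs arrive at t=0, SRPT equals SPT ordering.
SPT order: [3, 9, 10, 13]
Completion times:
  Job 1: p=3, C=3
  Job 2: p=9, C=12
  Job 3: p=10, C=22
  Job 4: p=13, C=35
Total completion time = 3 + 12 + 22 + 35 = 72

72


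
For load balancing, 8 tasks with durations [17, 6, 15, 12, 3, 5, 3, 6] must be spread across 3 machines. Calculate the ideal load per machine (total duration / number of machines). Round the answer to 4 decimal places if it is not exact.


Total processing time = 17 + 6 + 15 + 12 + 3 + 5 + 3 + 6 = 67
Number of machines = 3
Ideal balanced load = 67 / 3 = 22.3333

22.3333


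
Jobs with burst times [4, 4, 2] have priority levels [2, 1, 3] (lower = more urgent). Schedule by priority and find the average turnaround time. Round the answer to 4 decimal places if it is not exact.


Sort by priority (ascending = highest first):
Order: [(1, 4), (2, 4), (3, 2)]
Completion times:
  Priority 1, burst=4, C=4
  Priority 2, burst=4, C=8
  Priority 3, burst=2, C=10
Average turnaround = 22/3 = 7.3333

7.3333


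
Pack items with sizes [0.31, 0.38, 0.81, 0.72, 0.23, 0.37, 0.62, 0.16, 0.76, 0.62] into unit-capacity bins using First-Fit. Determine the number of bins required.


Place items sequentially using First-Fit:
  Item 0.31 -> new Bin 1
  Item 0.38 -> Bin 1 (now 0.69)
  Item 0.81 -> new Bin 2
  Item 0.72 -> new Bin 3
  Item 0.23 -> Bin 1 (now 0.92)
  Item 0.37 -> new Bin 4
  Item 0.62 -> Bin 4 (now 0.99)
  Item 0.16 -> Bin 2 (now 0.97)
  Item 0.76 -> new Bin 5
  Item 0.62 -> new Bin 6
Total bins used = 6

6


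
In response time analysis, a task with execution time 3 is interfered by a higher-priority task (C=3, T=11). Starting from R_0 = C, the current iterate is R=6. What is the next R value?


R_next = C + ceil(R_prev / T_hp) * C_hp
ceil(6 / 11) = ceil(0.5455) = 1
Interference = 1 * 3 = 3
R_next = 3 + 3 = 6
R_next = R_prev, so the iteration has converged (response time = 6).

6


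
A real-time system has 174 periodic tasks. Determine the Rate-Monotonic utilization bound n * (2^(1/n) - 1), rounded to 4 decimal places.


Compute 2^(1/174) = 1.0039915496
Subtract 1: 1.0039915496 - 1 = 0.0039915496
Multiply by n: 174 * 0.0039915496 = 0.6945296304
Round to 4 dp: 0.6945

0.6945


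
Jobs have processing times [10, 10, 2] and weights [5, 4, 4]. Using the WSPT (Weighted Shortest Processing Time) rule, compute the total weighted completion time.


Compute p/w ratios and sort ascending (WSPT): [(2, 4), (10, 5), (10, 4)]
Compute weighted completion times:
  Job (p=2,w=4): C=2, w*C=4*2=8
  Job (p=10,w=5): C=12, w*C=5*12=60
  Job (p=10,w=4): C=22, w*C=4*22=88
Total weighted completion time = 156

156


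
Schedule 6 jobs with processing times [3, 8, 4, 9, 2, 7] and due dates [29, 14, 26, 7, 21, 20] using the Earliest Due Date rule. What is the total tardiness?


Sort by due date (EDD order): [(9, 7), (8, 14), (7, 20), (2, 21), (4, 26), (3, 29)]
Compute completion times and tardiness:
  Job 1: p=9, d=7, C=9, tardiness=max(0,9-7)=2
  Job 2: p=8, d=14, C=17, tardiness=max(0,17-14)=3
  Job 3: p=7, d=20, C=24, tardiness=max(0,24-20)=4
  Job 4: p=2, d=21, C=26, tardiness=max(0,26-21)=5
  Job 5: p=4, d=26, C=30, tardiness=max(0,30-26)=4
  Job 6: p=3, d=29, C=33, tardiness=max(0,33-29)=4
Total tardiness = 22

22


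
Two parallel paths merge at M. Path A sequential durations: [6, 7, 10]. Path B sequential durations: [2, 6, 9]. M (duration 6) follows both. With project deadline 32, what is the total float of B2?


Forward pass: ES(B2) = sum of predecessors on chain B = 2
EF = ES + duration = 2 + 6 = 8
Backward pass: LF(M) = deadline = 32; LS(M) = 32 - 6 = 26
LF(B2) = LS(M) - sum(successors on chain B) = 26 - 9 = 17
LS = LF - duration = 17 - 6 = 11
Total float = LS - ES = 11 - 2 = 9

9


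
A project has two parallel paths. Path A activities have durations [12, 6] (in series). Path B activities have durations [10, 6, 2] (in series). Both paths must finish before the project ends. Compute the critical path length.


Path A total = 12 + 6 = 18
Path B total = 10 + 6 + 2 = 18
Critical path = longest path = max(18, 18) = 18

18


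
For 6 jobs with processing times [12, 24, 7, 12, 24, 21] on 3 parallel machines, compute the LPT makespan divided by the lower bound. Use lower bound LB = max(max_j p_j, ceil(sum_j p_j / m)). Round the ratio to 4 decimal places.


LPT order: [24, 24, 21, 12, 12, 7]
Machine loads after assignment: [36, 31, 33]
LPT makespan = 36
Lower bound = max(max_job, ceil(total/3)) = max(24, 34) = 34
Ratio = 36 / 34 = 1.0588

1.0588


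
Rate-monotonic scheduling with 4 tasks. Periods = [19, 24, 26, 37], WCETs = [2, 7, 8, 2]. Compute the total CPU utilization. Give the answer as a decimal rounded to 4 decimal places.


Compute individual utilizations (exact fractions):
  Task 1: C/T = 2/19 (approx. 0.1053)
  Task 2: C/T = 7/24 (approx. 0.2917)
  Task 3: C/T = 8/26 = 4/13 (approx. 0.3077)
  Task 4: C/T = 2/37 (approx. 0.0541)
Total utilization U = 2/19 + 7/24 + 4/13 + 2/37 = 166405/219336
Rounded to 4 decimal places: U = 0.7587
RM (Liu & Layland) bound for 4 tasks = 0.756828; compare with U = 166405/219336 (approx. 0.758676)
bound < U <= 1, so the RM sufficient condition is not met (inconclusive; an exact test such as response-time analysis is needed).

0.7587


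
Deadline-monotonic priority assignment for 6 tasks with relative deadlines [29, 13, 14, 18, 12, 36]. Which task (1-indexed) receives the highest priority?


Sort tasks by relative deadline (ascending):
  Task 5: deadline = 12
  Task 2: deadline = 13
  Task 3: deadline = 14
  Task 4: deadline = 18
  Task 1: deadline = 29
  Task 6: deadline = 36
Priority order (highest first): [5, 2, 3, 4, 1, 6]
Highest priority task = 5

5


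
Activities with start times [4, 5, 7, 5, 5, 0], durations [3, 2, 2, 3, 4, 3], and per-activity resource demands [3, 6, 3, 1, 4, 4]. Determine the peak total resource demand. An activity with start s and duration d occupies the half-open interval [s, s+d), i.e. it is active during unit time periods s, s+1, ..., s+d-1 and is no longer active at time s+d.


Each activity i is active on [start_i, start_i + duration_i).
Compute total resource usage per time slot:
  t=0: active resources = [4], total = 4
  t=1: active resources = [4], total = 4
  t=2: active resources = [4], total = 4
  t=3: active resources = [], total = 0
  t=4: active resources = [3], total = 3
  t=5: active resources = [3, 6, 1, 4], total = 14
  t=6: active resources = [3, 6, 1, 4], total = 14
  t=7: active resources = [3, 1, 4], total = 8
  t=8: active resources = [3, 4], total = 7
Peak resource demand = 14

14


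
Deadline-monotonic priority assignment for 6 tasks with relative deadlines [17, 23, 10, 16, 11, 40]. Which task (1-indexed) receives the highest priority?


Sort tasks by relative deadline (ascending):
  Task 3: deadline = 10
  Task 5: deadline = 11
  Task 4: deadline = 16
  Task 1: deadline = 17
  Task 2: deadline = 23
  Task 6: deadline = 40
Priority order (highest first): [3, 5, 4, 1, 2, 6]
Highest priority task = 3

3


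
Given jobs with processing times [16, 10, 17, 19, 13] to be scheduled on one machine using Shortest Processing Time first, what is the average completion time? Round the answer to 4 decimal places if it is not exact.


Sort jobs by processing time (SPT order): [10, 13, 16, 17, 19]
Compute completion times sequentially:
  Job 1: processing = 10, completes at 10
  Job 2: processing = 13, completes at 23
  Job 3: processing = 16, completes at 39
  Job 4: processing = 17, completes at 56
  Job 5: processing = 19, completes at 75
Sum of completion times = 203
Average completion time = 203/5 = 40.6

40.6


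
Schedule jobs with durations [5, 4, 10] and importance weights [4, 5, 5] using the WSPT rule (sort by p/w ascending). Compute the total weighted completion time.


Compute p/w ratios and sort ascending (WSPT): [(4, 5), (5, 4), (10, 5)]
Compute weighted completion times:
  Job (p=4,w=5): C=4, w*C=5*4=20
  Job (p=5,w=4): C=9, w*C=4*9=36
  Job (p=10,w=5): C=19, w*C=5*19=95
Total weighted completion time = 151

151


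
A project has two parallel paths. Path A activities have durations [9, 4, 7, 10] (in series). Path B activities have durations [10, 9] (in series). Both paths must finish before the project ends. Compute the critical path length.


Path A total = 9 + 4 + 7 + 10 = 30
Path B total = 10 + 9 = 19
Critical path = longest path = max(30, 19) = 30

30


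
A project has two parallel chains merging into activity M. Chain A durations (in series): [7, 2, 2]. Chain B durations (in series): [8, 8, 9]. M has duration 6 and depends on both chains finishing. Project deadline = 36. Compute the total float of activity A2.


Forward pass: ES(A2) = sum of predecessors on chain A = 7
EF = ES + duration = 7 + 2 = 9
Backward pass: LF(M) = deadline = 36; LS(M) = 36 - 6 = 30
LF(A2) = LS(M) - sum(successors on chain A) = 30 - 2 = 28
LS = LF - duration = 28 - 2 = 26
Total float = LS - ES = 26 - 7 = 19

19


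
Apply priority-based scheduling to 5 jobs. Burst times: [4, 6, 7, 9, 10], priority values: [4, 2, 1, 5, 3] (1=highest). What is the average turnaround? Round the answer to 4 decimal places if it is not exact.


Sort by priority (ascending = highest first):
Order: [(1, 7), (2, 6), (3, 10), (4, 4), (5, 9)]
Completion times:
  Priority 1, burst=7, C=7
  Priority 2, burst=6, C=13
  Priority 3, burst=10, C=23
  Priority 4, burst=4, C=27
  Priority 5, burst=9, C=36
Average turnaround = 106/5 = 21.2

21.2


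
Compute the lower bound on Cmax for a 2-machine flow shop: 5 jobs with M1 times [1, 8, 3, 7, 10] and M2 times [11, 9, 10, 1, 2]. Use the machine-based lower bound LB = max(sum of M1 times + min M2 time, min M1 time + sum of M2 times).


LB1 = sum(M1 times) + min(M2 times) = 29 + 1 = 30
LB2 = min(M1 times) + sum(M2 times) = 1 + 33 = 34
Lower bound = max(LB1, LB2) = max(30, 34) = 34

34


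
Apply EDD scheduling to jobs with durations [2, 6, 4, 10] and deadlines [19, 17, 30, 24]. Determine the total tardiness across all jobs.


Sort by due date (EDD order): [(6, 17), (2, 19), (10, 24), (4, 30)]
Compute completion times and tardiness:
  Job 1: p=6, d=17, C=6, tardiness=max(0,6-17)=0
  Job 2: p=2, d=19, C=8, tardiness=max(0,8-19)=0
  Job 3: p=10, d=24, C=18, tardiness=max(0,18-24)=0
  Job 4: p=4, d=30, C=22, tardiness=max(0,22-30)=0
Total tardiness = 0

0


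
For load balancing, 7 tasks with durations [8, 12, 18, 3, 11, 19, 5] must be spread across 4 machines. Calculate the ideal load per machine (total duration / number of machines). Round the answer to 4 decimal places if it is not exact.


Total processing time = 8 + 12 + 18 + 3 + 11 + 19 + 5 = 76
Number of machines = 4
Ideal balanced load = 76 / 4 = 19.0

19.0


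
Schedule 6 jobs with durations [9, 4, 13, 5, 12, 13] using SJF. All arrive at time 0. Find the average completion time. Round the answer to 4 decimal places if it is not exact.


SJF order (ascending): [4, 5, 9, 12, 13, 13]
Completion times:
  Job 1: burst=4, C=4
  Job 2: burst=5, C=9
  Job 3: burst=9, C=18
  Job 4: burst=12, C=30
  Job 5: burst=13, C=43
  Job 6: burst=13, C=56
Average completion = 160/6 = 26.6667

26.6667


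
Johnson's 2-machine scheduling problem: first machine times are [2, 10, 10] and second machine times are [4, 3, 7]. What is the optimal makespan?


Apply Johnson's rule:
  Group 1 (a <= b): [(1, 2, 4)]
  Group 2 (a > b): [(3, 10, 7), (2, 10, 3)]
Optimal job order: [1, 3, 2]
Schedule:
  Job 1: M1 done at 2, M2 done at 6
  Job 3: M1 done at 12, M2 done at 19
  Job 2: M1 done at 22, M2 done at 25
Makespan = 25

25


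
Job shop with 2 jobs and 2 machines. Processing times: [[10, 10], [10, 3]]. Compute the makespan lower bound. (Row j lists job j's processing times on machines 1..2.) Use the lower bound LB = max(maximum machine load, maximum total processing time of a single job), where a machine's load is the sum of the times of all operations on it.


Machine loads:
  Machine 1: 10 + 10 = 20
  Machine 2: 10 + 3 = 13
Max machine load = 20
Job totals:
  Job 1: 20
  Job 2: 13
Max job total = 20
Lower bound = max(20, 20) = 20

20


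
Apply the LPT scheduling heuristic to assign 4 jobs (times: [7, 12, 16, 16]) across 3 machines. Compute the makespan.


Sort jobs in decreasing order (LPT): [16, 16, 12, 7]
Assign each job to the least loaded machine:
  Machine 1: jobs [16], load = 16
  Machine 2: jobs [16], load = 16
  Machine 3: jobs [12, 7], load = 19
Makespan = max load = 19

19


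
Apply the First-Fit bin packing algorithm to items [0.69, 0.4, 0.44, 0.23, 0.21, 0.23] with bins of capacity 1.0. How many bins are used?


Place items sequentially using First-Fit:
  Item 0.69 -> new Bin 1
  Item 0.4 -> new Bin 2
  Item 0.44 -> Bin 2 (now 0.84)
  Item 0.23 -> Bin 1 (now 0.92)
  Item 0.21 -> new Bin 3
  Item 0.23 -> Bin 3 (now 0.44)
Total bins used = 3

3


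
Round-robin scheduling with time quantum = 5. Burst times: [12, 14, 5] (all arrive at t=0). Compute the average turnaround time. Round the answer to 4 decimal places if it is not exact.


Time quantum = 5
Execution trace:
  J1 runs 5 units, time = 5
  J2 runs 5 units, time = 10
  J3 runs 5 units, time = 15
  J1 runs 5 units, time = 20
  J2 runs 5 units, time = 25
  J1 runs 2 units, time = 27
  J2 runs 4 units, time = 31
Finish times: [27, 31, 15]
Average turnaround = 73/3 = 24.3333

24.3333


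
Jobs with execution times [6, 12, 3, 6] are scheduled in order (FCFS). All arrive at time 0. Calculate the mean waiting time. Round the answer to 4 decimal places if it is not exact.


FCFS order (as given): [6, 12, 3, 6]
Waiting times:
  Job 1: wait = 0
  Job 2: wait = 6
  Job 3: wait = 18
  Job 4: wait = 21
Sum of waiting times = 45
Average waiting time = 45/4 = 11.25

11.25


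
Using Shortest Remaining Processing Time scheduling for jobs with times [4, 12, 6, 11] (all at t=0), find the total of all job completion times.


Since all jobs arrive at t=0, SRPT equals SPT ordering.
SPT order: [4, 6, 11, 12]
Completion times:
  Job 1: p=4, C=4
  Job 2: p=6, C=10
  Job 3: p=11, C=21
  Job 4: p=12, C=33
Total completion time = 4 + 10 + 21 + 33 = 68

68


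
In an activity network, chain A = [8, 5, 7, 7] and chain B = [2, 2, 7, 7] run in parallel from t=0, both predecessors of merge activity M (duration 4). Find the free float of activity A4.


ES(A4) = sum of predecessors on chain A = 20
EF(A4) = ES + duration = 20 + 7 = 27
Successor of A4 is M. ES(M) = max(sum(A), sum(B)) = max(27, 18) = 27
Free float = ES(successor) - EF(current) = 27 - 27 = 0

0


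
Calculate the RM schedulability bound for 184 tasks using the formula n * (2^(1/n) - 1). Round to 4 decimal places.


Compute 2^(1/184) = 1.0037742087
Subtract 1: 1.0037742087 - 1 = 0.0037742087
Multiply by n: 184 * 0.0037742087 = 0.6944544008
Round to 4 dp: 0.6945

0.6945


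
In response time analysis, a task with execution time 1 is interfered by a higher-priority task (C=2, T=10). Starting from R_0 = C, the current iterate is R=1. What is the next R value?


R_next = C + ceil(R_prev / T_hp) * C_hp
ceil(1 / 10) = ceil(0.1) = 1
Interference = 1 * 2 = 2
R_next = 1 + 2 = 3

3


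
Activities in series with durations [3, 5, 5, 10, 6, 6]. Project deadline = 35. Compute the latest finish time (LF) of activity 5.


LF(activity 5) = deadline - sum of successor durations
Successors: activities 6 through 6 with durations [6]
Sum of successor durations = 6
LF = 35 - 6 = 29

29


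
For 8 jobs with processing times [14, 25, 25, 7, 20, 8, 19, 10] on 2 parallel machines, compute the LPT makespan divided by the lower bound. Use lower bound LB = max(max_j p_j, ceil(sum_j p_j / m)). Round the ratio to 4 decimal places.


LPT order: [25, 25, 20, 19, 14, 10, 8, 7]
Machine loads after assignment: [63, 65]
LPT makespan = 65
Lower bound = max(max_job, ceil(total/2)) = max(25, 64) = 64
Ratio = 65 / 64 = 1.0156

1.0156


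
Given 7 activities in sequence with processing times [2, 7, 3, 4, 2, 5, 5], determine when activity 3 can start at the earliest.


Activity 3 starts after activities 1 through 2 complete.
Predecessor durations: [2, 7]
ES = 2 + 7 = 9

9


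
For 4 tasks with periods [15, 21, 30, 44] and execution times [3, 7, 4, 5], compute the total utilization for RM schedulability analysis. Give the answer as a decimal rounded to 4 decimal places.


Compute individual utilizations (exact fractions):
  Task 1: C/T = 3/15 = 1/5 (approx. 0.2)
  Task 2: C/T = 7/21 = 1/3 (approx. 0.3333)
  Task 3: C/T = 4/30 = 2/15 (approx. 0.1333)
  Task 4: C/T = 5/44 (approx. 0.1136)
Total utilization U = 1/5 + 1/3 + 2/15 + 5/44 = 103/132
Rounded to 4 decimal places: U = 0.7803
RM (Liu & Layland) bound for 4 tasks = 0.756828; compare with U = 103/132 (approx. 0.780303)
bound < U <= 1, so the RM sufficient condition is not met (inconclusive; an exact test such as response-time analysis is needed).

0.7803


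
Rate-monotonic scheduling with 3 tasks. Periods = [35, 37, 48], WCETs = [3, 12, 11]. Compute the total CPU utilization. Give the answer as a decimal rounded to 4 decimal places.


Compute individual utilizations (exact fractions):
  Task 1: C/T = 3/35 (approx. 0.0857)
  Task 2: C/T = 12/37 (approx. 0.3243)
  Task 3: C/T = 11/48 (approx. 0.2292)
Total utilization U = 3/35 + 12/37 + 11/48 = 39733/62160
Rounded to 4 decimal places: U = 0.6392
RM (Liu & Layland) bound for 3 tasks = 0.779763; compare with U = 39733/62160 (approx. 0.639205)
U <= bound, so schedulable by RM sufficient condition.

0.6392


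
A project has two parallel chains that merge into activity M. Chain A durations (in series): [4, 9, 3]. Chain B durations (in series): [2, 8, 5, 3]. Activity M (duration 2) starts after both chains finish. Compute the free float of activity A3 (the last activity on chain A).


ES(A3) = sum of predecessors on chain A = 13
EF(A3) = ES + duration = 13 + 3 = 16
Successor of A3 is M. ES(M) = max(sum(A), sum(B)) = max(16, 18) = 18
Free float = ES(successor) - EF(current) = 18 - 16 = 2

2


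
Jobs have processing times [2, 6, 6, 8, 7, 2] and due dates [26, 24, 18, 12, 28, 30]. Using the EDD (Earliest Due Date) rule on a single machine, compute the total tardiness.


Sort by due date (EDD order): [(8, 12), (6, 18), (6, 24), (2, 26), (7, 28), (2, 30)]
Compute completion times and tardiness:
  Job 1: p=8, d=12, C=8, tardiness=max(0,8-12)=0
  Job 2: p=6, d=18, C=14, tardiness=max(0,14-18)=0
  Job 3: p=6, d=24, C=20, tardiness=max(0,20-24)=0
  Job 4: p=2, d=26, C=22, tardiness=max(0,22-26)=0
  Job 5: p=7, d=28, C=29, tardiness=max(0,29-28)=1
  Job 6: p=2, d=30, C=31, tardiness=max(0,31-30)=1
Total tardiness = 2

2


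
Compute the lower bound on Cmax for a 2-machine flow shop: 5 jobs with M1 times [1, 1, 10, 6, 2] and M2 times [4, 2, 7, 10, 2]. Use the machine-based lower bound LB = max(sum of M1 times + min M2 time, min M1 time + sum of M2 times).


LB1 = sum(M1 times) + min(M2 times) = 20 + 2 = 22
LB2 = min(M1 times) + sum(M2 times) = 1 + 25 = 26
Lower bound = max(LB1, LB2) = max(22, 26) = 26

26


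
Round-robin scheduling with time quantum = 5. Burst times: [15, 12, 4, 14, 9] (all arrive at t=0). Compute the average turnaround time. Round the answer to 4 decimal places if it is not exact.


Time quantum = 5
Execution trace:
  J1 runs 5 units, time = 5
  J2 runs 5 units, time = 10
  J3 runs 4 units, time = 14
  J4 runs 5 units, time = 19
  J5 runs 5 units, time = 24
  J1 runs 5 units, time = 29
  J2 runs 5 units, time = 34
  J4 runs 5 units, time = 39
  J5 runs 4 units, time = 43
  J1 runs 5 units, time = 48
  J2 runs 2 units, time = 50
  J4 runs 4 units, time = 54
Finish times: [48, 50, 14, 54, 43]
Average turnaround = 209/5 = 41.8

41.8


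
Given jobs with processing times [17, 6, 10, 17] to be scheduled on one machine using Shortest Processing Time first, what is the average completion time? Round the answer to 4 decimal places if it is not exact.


Sort jobs by processing time (SPT order): [6, 10, 17, 17]
Compute completion times sequentially:
  Job 1: processing = 6, completes at 6
  Job 2: processing = 10, completes at 16
  Job 3: processing = 17, completes at 33
  Job 4: processing = 17, completes at 50
Sum of completion times = 105
Average completion time = 105/4 = 26.25

26.25


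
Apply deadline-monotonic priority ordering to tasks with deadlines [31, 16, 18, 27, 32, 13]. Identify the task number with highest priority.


Sort tasks by relative deadline (ascending):
  Task 6: deadline = 13
  Task 2: deadline = 16
  Task 3: deadline = 18
  Task 4: deadline = 27
  Task 1: deadline = 31
  Task 5: deadline = 32
Priority order (highest first): [6, 2, 3, 4, 1, 5]
Highest priority task = 6

6


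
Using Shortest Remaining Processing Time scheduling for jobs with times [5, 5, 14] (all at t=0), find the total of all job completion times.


Since all jobs arrive at t=0, SRPT equals SPT ordering.
SPT order: [5, 5, 14]
Completion times:
  Job 1: p=5, C=5
  Job 2: p=5, C=10
  Job 3: p=14, C=24
Total completion time = 5 + 10 + 24 = 39

39


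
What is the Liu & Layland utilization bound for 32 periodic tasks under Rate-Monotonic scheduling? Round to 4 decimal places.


Compute 2^(1/32) = 1.0218971487
Subtract 1: 1.0218971487 - 1 = 0.0218971487
Multiply by n: 32 * 0.0218971487 = 0.7007087584
Round to 4 dp: 0.7007

0.7007


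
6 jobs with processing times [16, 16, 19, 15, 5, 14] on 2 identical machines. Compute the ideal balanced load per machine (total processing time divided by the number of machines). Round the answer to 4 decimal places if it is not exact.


Total processing time = 16 + 16 + 19 + 15 + 5 + 14 = 85
Number of machines = 2
Ideal balanced load = 85 / 2 = 42.5

42.5


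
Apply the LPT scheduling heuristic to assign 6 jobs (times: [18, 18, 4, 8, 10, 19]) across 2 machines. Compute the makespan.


Sort jobs in decreasing order (LPT): [19, 18, 18, 10, 8, 4]
Assign each job to the least loaded machine:
  Machine 1: jobs [19, 10, 8], load = 37
  Machine 2: jobs [18, 18, 4], load = 40
Makespan = max load = 40

40


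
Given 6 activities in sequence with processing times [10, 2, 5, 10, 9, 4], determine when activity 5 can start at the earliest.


Activity 5 starts after activities 1 through 4 complete.
Predecessor durations: [10, 2, 5, 10]
ES = 10 + 2 + 5 + 10 = 27

27


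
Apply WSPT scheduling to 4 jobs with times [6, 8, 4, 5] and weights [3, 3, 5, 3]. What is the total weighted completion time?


Compute p/w ratios and sort ascending (WSPT): [(4, 5), (5, 3), (6, 3), (8, 3)]
Compute weighted completion times:
  Job (p=4,w=5): C=4, w*C=5*4=20
  Job (p=5,w=3): C=9, w*C=3*9=27
  Job (p=6,w=3): C=15, w*C=3*15=45
  Job (p=8,w=3): C=23, w*C=3*23=69
Total weighted completion time = 161

161


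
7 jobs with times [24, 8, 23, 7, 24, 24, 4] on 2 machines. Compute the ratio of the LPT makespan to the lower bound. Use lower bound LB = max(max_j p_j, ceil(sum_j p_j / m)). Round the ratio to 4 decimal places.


LPT order: [24, 24, 24, 23, 8, 7, 4]
Machine loads after assignment: [59, 55]
LPT makespan = 59
Lower bound = max(max_job, ceil(total/2)) = max(24, 57) = 57
Ratio = 59 / 57 = 1.0351

1.0351


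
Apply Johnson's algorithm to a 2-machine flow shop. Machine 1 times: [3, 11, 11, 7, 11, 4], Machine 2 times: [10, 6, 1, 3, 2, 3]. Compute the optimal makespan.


Apply Johnson's rule:
  Group 1 (a <= b): [(1, 3, 10)]
  Group 2 (a > b): [(2, 11, 6), (4, 7, 3), (6, 4, 3), (5, 11, 2), (3, 11, 1)]
Optimal job order: [1, 2, 4, 6, 5, 3]
Schedule:
  Job 1: M1 done at 3, M2 done at 13
  Job 2: M1 done at 14, M2 done at 20
  Job 4: M1 done at 21, M2 done at 24
  Job 6: M1 done at 25, M2 done at 28
  Job 5: M1 done at 36, M2 done at 38
  Job 3: M1 done at 47, M2 done at 48
Makespan = 48

48


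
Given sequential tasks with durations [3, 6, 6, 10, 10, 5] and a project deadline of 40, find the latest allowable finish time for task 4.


LF(activity 4) = deadline - sum of successor durations
Successors: activities 5 through 6 with durations [10, 5]
Sum of successor durations = 15
LF = 40 - 15 = 25

25


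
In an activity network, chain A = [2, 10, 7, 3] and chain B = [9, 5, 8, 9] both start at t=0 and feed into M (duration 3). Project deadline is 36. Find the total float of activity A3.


Forward pass: ES(A3) = sum of predecessors on chain A = 12
EF = ES + duration = 12 + 7 = 19
Backward pass: LF(M) = deadline = 36; LS(M) = 36 - 3 = 33
LF(A3) = LS(M) - sum(successors on chain A) = 33 - 3 = 30
LS = LF - duration = 30 - 7 = 23
Total float = LS - ES = 23 - 12 = 11

11


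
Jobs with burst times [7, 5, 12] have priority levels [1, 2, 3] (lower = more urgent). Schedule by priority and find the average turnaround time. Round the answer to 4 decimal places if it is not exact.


Sort by priority (ascending = highest first):
Order: [(1, 7), (2, 5), (3, 12)]
Completion times:
  Priority 1, burst=7, C=7
  Priority 2, burst=5, C=12
  Priority 3, burst=12, C=24
Average turnaround = 43/3 = 14.3333

14.3333


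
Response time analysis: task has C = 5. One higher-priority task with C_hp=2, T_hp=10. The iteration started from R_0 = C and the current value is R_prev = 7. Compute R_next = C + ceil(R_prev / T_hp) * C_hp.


R_next = C + ceil(R_prev / T_hp) * C_hp
ceil(7 / 10) = ceil(0.7) = 1
Interference = 1 * 2 = 2
R_next = 5 + 2 = 7
R_next = R_prev, so the iteration has converged (response time = 7).

7


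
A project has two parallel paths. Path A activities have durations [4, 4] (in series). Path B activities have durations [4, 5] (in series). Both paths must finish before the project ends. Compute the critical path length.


Path A total = 4 + 4 = 8
Path B total = 4 + 5 = 9
Critical path = longest path = max(8, 9) = 9

9


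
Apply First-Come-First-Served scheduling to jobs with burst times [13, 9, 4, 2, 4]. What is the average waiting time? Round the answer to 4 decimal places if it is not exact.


FCFS order (as given): [13, 9, 4, 2, 4]
Waiting times:
  Job 1: wait = 0
  Job 2: wait = 13
  Job 3: wait = 22
  Job 4: wait = 26
  Job 5: wait = 28
Sum of waiting times = 89
Average waiting time = 89/5 = 17.8

17.8


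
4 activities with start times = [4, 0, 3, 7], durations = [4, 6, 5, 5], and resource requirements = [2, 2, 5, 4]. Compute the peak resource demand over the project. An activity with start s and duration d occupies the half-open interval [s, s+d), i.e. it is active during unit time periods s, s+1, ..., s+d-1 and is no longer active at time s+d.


Each activity i is active on [start_i, start_i + duration_i).
Compute total resource usage per time slot:
  t=0: active resources = [2], total = 2
  t=1: active resources = [2], total = 2
  t=2: active resources = [2], total = 2
  t=3: active resources = [2, 5], total = 7
  t=4: active resources = [2, 2, 5], total = 9
  t=5: active resources = [2, 2, 5], total = 9
  t=6: active resources = [2, 5], total = 7
  t=7: active resources = [2, 5, 4], total = 11
  t=8: active resources = [4], total = 4
  t=9: active resources = [4], total = 4
  t=10: active resources = [4], total = 4
  t=11: active resources = [4], total = 4
Peak resource demand = 11

11


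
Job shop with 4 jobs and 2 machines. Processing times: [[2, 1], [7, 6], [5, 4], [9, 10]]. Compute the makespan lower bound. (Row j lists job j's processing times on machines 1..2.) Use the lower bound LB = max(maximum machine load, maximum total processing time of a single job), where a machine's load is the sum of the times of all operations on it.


Machine loads:
  Machine 1: 2 + 7 + 5 + 9 = 23
  Machine 2: 1 + 6 + 4 + 10 = 21
Max machine load = 23
Job totals:
  Job 1: 3
  Job 2: 13
  Job 3: 9
  Job 4: 19
Max job total = 19
Lower bound = max(23, 19) = 23

23


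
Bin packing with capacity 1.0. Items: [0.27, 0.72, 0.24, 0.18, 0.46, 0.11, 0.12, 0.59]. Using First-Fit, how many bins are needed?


Place items sequentially using First-Fit:
  Item 0.27 -> new Bin 1
  Item 0.72 -> Bin 1 (now 0.99)
  Item 0.24 -> new Bin 2
  Item 0.18 -> Bin 2 (now 0.42)
  Item 0.46 -> Bin 2 (now 0.88)
  Item 0.11 -> Bin 2 (now 0.99)
  Item 0.12 -> new Bin 3
  Item 0.59 -> Bin 3 (now 0.71)
Total bins used = 3

3


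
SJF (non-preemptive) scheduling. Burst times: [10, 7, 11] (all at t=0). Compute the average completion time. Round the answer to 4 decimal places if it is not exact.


SJF order (ascending): [7, 10, 11]
Completion times:
  Job 1: burst=7, C=7
  Job 2: burst=10, C=17
  Job 3: burst=11, C=28
Average completion = 52/3 = 17.3333

17.3333


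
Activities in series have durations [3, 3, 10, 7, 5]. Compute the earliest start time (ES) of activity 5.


Activity 5 starts after activities 1 through 4 complete.
Predecessor durations: [3, 3, 10, 7]
ES = 3 + 3 + 10 + 7 = 23

23


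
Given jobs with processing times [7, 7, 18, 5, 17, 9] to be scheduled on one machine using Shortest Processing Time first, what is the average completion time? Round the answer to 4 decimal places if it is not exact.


Sort jobs by processing time (SPT order): [5, 7, 7, 9, 17, 18]
Compute completion times sequentially:
  Job 1: processing = 5, completes at 5
  Job 2: processing = 7, completes at 12
  Job 3: processing = 7, completes at 19
  Job 4: processing = 9, completes at 28
  Job 5: processing = 17, completes at 45
  Job 6: processing = 18, completes at 63
Sum of completion times = 172
Average completion time = 172/6 = 28.6667

28.6667


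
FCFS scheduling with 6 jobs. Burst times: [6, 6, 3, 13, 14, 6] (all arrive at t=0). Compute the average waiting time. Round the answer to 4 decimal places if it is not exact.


FCFS order (as given): [6, 6, 3, 13, 14, 6]
Waiting times:
  Job 1: wait = 0
  Job 2: wait = 6
  Job 3: wait = 12
  Job 4: wait = 15
  Job 5: wait = 28
  Job 6: wait = 42
Sum of waiting times = 103
Average waiting time = 103/6 = 17.1667

17.1667


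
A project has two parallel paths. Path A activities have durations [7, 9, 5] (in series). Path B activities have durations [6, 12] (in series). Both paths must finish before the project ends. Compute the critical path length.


Path A total = 7 + 9 + 5 = 21
Path B total = 6 + 12 = 18
Critical path = longest path = max(21, 18) = 21

21


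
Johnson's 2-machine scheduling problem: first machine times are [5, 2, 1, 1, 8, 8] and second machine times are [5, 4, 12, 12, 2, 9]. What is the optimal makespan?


Apply Johnson's rule:
  Group 1 (a <= b): [(3, 1, 12), (4, 1, 12), (2, 2, 4), (1, 5, 5), (6, 8, 9)]
  Group 2 (a > b): [(5, 8, 2)]
Optimal job order: [3, 4, 2, 1, 6, 5]
Schedule:
  Job 3: M1 done at 1, M2 done at 13
  Job 4: M1 done at 2, M2 done at 25
  Job 2: M1 done at 4, M2 done at 29
  Job 1: M1 done at 9, M2 done at 34
  Job 6: M1 done at 17, M2 done at 43
  Job 5: M1 done at 25, M2 done at 45
Makespan = 45

45


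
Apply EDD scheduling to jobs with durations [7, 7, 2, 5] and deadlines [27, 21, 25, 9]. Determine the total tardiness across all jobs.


Sort by due date (EDD order): [(5, 9), (7, 21), (2, 25), (7, 27)]
Compute completion times and tardiness:
  Job 1: p=5, d=9, C=5, tardiness=max(0,5-9)=0
  Job 2: p=7, d=21, C=12, tardiness=max(0,12-21)=0
  Job 3: p=2, d=25, C=14, tardiness=max(0,14-25)=0
  Job 4: p=7, d=27, C=21, tardiness=max(0,21-27)=0
Total tardiness = 0

0


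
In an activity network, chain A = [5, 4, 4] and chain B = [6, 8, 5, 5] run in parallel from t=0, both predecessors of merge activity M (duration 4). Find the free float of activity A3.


ES(A3) = sum of predecessors on chain A = 9
EF(A3) = ES + duration = 9 + 4 = 13
Successor of A3 is M. ES(M) = max(sum(A), sum(B)) = max(13, 24) = 24
Free float = ES(successor) - EF(current) = 24 - 13 = 11

11


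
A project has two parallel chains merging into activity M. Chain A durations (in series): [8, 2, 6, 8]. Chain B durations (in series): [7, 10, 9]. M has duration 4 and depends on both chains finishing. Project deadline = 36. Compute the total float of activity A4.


Forward pass: ES(A4) = sum of predecessors on chain A = 16
EF = ES + duration = 16 + 8 = 24
Backward pass: LF(M) = deadline = 36; LS(M) = 36 - 4 = 32
LF(A4) = LS(M) - sum(successors on chain A) = 32 - 0 = 32
LS = LF - duration = 32 - 8 = 24
Total float = LS - ES = 24 - 16 = 8

8


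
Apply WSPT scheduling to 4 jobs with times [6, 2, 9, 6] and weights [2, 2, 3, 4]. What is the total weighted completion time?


Compute p/w ratios and sort ascending (WSPT): [(2, 2), (6, 4), (6, 2), (9, 3)]
Compute weighted completion times:
  Job (p=2,w=2): C=2, w*C=2*2=4
  Job (p=6,w=4): C=8, w*C=4*8=32
  Job (p=6,w=2): C=14, w*C=2*14=28
  Job (p=9,w=3): C=23, w*C=3*23=69
Total weighted completion time = 133

133


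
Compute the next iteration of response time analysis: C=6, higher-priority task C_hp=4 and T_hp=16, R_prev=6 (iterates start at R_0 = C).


R_next = C + ceil(R_prev / T_hp) * C_hp
ceil(6 / 16) = ceil(0.375) = 1
Interference = 1 * 4 = 4
R_next = 6 + 4 = 10

10


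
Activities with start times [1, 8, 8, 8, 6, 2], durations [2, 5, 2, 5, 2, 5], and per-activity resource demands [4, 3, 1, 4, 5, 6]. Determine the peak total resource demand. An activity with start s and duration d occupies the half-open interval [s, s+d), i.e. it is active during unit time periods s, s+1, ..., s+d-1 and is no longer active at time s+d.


Each activity i is active on [start_i, start_i + duration_i).
Compute total resource usage per time slot:
  t=0: active resources = [], total = 0
  t=1: active resources = [4], total = 4
  t=2: active resources = [4, 6], total = 10
  t=3: active resources = [6], total = 6
  t=4: active resources = [6], total = 6
  t=5: active resources = [6], total = 6
  t=6: active resources = [5, 6], total = 11
  t=7: active resources = [5], total = 5
  t=8: active resources = [3, 1, 4], total = 8
  t=9: active resources = [3, 1, 4], total = 8
  t=10: active resources = [3, 4], total = 7
  t=11: active resources = [3, 4], total = 7
  t=12: active resources = [3, 4], total = 7
Peak resource demand = 11

11


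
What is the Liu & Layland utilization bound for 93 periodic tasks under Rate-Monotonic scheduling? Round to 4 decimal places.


Compute 2^(1/93) = 1.0074810397
Subtract 1: 1.0074810397 - 1 = 0.0074810397
Multiply by n: 93 * 0.0074810397 = 0.6957366921
Round to 4 dp: 0.6957

0.6957


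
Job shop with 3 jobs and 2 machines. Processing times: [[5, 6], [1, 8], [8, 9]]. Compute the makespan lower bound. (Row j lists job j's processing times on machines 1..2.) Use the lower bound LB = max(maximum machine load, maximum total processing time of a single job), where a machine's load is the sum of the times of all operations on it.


Machine loads:
  Machine 1: 5 + 1 + 8 = 14
  Machine 2: 6 + 8 + 9 = 23
Max machine load = 23
Job totals:
  Job 1: 11
  Job 2: 9
  Job 3: 17
Max job total = 17
Lower bound = max(23, 17) = 23

23


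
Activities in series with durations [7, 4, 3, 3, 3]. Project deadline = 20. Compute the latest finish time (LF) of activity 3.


LF(activity 3) = deadline - sum of successor durations
Successors: activities 4 through 5 with durations [3, 3]
Sum of successor durations = 6
LF = 20 - 6 = 14

14


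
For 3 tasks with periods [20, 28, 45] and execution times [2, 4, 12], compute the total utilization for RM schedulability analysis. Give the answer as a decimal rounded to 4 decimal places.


Compute individual utilizations (exact fractions):
  Task 1: C/T = 2/20 = 1/10 (approx. 0.1)
  Task 2: C/T = 4/28 = 1/7 (approx. 0.1429)
  Task 3: C/T = 12/45 = 4/15 (approx. 0.2667)
Total utilization U = 1/10 + 1/7 + 4/15 = 107/210
Rounded to 4 decimal places: U = 0.5095
RM (Liu & Layland) bound for 3 tasks = 0.779763; compare with U = 107/210 (approx. 0.509524)
U <= bound, so schedulable by RM sufficient condition.

0.5095


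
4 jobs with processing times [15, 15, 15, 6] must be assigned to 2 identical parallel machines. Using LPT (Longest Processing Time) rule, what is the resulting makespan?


Sort jobs in decreasing order (LPT): [15, 15, 15, 6]
Assign each job to the least loaded machine:
  Machine 1: jobs [15, 15], load = 30
  Machine 2: jobs [15, 6], load = 21
Makespan = max load = 30

30


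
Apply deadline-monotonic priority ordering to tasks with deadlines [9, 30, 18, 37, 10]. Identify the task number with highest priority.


Sort tasks by relative deadline (ascending):
  Task 1: deadline = 9
  Task 5: deadline = 10
  Task 3: deadline = 18
  Task 2: deadline = 30
  Task 4: deadline = 37
Priority order (highest first): [1, 5, 3, 2, 4]
Highest priority task = 1

1


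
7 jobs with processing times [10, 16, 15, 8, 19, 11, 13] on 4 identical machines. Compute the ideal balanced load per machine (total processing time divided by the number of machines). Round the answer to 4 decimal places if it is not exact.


Total processing time = 10 + 16 + 15 + 8 + 19 + 11 + 13 = 92
Number of machines = 4
Ideal balanced load = 92 / 4 = 23.0

23.0


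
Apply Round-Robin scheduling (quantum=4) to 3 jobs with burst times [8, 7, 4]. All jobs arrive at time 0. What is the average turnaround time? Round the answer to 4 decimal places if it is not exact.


Time quantum = 4
Execution trace:
  J1 runs 4 units, time = 4
  J2 runs 4 units, time = 8
  J3 runs 4 units, time = 12
  J1 runs 4 units, time = 16
  J2 runs 3 units, time = 19
Finish times: [16, 19, 12]
Average turnaround = 47/3 = 15.6667

15.6667


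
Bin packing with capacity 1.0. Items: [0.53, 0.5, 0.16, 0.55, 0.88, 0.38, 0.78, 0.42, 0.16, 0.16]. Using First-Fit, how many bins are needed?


Place items sequentially using First-Fit:
  Item 0.53 -> new Bin 1
  Item 0.5 -> new Bin 2
  Item 0.16 -> Bin 1 (now 0.69)
  Item 0.55 -> new Bin 3
  Item 0.88 -> new Bin 4
  Item 0.38 -> Bin 2 (now 0.88)
  Item 0.78 -> new Bin 5
  Item 0.42 -> Bin 3 (now 0.97)
  Item 0.16 -> Bin 1 (now 0.85)
  Item 0.16 -> Bin 5 (now 0.94)
Total bins used = 5

5


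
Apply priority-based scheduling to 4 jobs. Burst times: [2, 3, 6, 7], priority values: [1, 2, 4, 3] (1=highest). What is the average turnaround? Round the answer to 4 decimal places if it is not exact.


Sort by priority (ascending = highest first):
Order: [(1, 2), (2, 3), (3, 7), (4, 6)]
Completion times:
  Priority 1, burst=2, C=2
  Priority 2, burst=3, C=5
  Priority 3, burst=7, C=12
  Priority 4, burst=6, C=18
Average turnaround = 37/4 = 9.25

9.25


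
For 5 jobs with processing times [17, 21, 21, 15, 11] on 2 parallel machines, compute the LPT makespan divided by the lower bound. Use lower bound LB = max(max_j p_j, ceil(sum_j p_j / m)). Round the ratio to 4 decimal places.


LPT order: [21, 21, 17, 15, 11]
Machine loads after assignment: [38, 47]
LPT makespan = 47
Lower bound = max(max_job, ceil(total/2)) = max(21, 43) = 43
Ratio = 47 / 43 = 1.093

1.093
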